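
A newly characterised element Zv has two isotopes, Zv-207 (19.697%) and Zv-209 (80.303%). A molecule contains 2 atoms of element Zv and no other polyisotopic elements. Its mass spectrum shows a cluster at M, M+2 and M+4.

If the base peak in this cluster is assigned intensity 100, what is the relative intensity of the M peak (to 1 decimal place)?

Binomial terms of (0.19697 + 0.80303)^2: M 0.0388, M+2 0.3163, M+4 0.6449 → M+4 is the base peak.
P(M+4) = C(2,2) × 0.19697^0 × 0.80303^2 = 1 × 1.0000 × 0.64485718 = 0.644857 (base)
P(M) = C(2,0) × 0.19697^2 × 0.80303^0 = 1 × 0.03879718 × 1.0000 = 0.038797
Relative intensity = 0.038797 / 0.644857 × 100 = 6.0

6.0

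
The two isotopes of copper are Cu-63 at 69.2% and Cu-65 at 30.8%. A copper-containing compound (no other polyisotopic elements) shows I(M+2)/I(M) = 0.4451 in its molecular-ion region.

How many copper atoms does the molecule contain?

1

With n Cu atoms, P(M+2)/P(M) = C(n,1)·p^(n−1)q / p^n = n·q/p = n · 0.308/0.692.
n = 0.4451 × 0.692/0.308 = 1.00 ≈ 1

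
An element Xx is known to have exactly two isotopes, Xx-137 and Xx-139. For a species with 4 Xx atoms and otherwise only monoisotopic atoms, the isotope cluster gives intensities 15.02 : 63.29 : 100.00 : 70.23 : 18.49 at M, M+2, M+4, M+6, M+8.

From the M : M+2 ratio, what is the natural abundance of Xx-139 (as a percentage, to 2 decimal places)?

If p is the fraction of Xx that is Xx-137, then I(M+2)/I(M) = [C(4,1)·p^3·(1−p)] / p^4 = 4·(1−p)/p = 63.29/15.02 = 4.2137
(1−p)/p = 4.2137/4 = 1.0534  ⇒  p = 1/(1 + 1.0534) = 0.4870
Xx-137: 48.70%, Xx-139: 51.30%.

51.30%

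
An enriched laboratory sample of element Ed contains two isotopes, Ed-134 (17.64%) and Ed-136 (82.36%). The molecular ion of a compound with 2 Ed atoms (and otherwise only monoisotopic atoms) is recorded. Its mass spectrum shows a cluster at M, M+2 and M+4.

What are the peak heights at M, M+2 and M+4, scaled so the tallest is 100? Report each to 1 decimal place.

4.6 : 42.8 : 100.0

Each Ed atom is independently Ed-134 (p = 0.1764) or Ed-136 (q = 0.8236); the cluster is the binomial expansion (p + q)^2.
P(M) = 0.1764^2 = 0.031117
P(M+2) = 2 × 0.1764^1 × 0.8236^1 = 0.290566
P(M+4) = 0.8236^2 = 0.678317
The M+4 peak is largest (0.678317); scaling to 100 gives 4.6 : 42.8 : 100.0.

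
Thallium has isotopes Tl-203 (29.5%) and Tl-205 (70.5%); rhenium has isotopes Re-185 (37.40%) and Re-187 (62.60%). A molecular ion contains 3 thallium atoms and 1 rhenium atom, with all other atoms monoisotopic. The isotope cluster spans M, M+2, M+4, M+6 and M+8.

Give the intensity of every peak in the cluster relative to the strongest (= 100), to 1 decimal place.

Thallium pattern (n=3): 0.02567237 : 0.18405787 : 0.43986713 : 0.35040263
Rhenium pattern (n=1): 0.3740 : 0.6260
Convolve the two distributions (both contribute in 2-u steps):
  M: 0.02567237×0.3740 = 0.009601
  M+2: 0.02567237×0.6260 + 0.18405787×0.3740 = 0.084909
  M+4: 0.18405787×0.6260 + 0.43986713×0.3740 = 0.279731
  M+6: 0.43986713×0.6260 + 0.35040263×0.3740 = 0.406407
  M+8: 0.35040263×0.6260 = 0.219352
Scale to base peak (0.406407) = 100: 2.4 : 20.9 : 68.8 : 100.0 : 54.0

2.4 : 20.9 : 68.8 : 100.0 : 54.0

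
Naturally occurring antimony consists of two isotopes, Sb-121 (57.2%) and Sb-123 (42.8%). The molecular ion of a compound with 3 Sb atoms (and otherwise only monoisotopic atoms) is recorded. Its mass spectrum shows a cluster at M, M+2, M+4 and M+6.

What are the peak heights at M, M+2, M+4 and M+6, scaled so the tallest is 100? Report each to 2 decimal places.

44.55 : 100.00 : 74.83 : 18.66

Expanding (0.572 + 0.428)^3:
P(M) = 0.572^3 = 0.187149
P(M+2) = 3 × 0.572^2 × 0.428^1 = 0.420104
P(M+4) = 3 × 0.572^1 × 0.428^2 = 0.314344
P(M+6) = 0.428^3 = 0.078403
The M+2 peak is largest (0.420104); scaling to 100 gives 44.55 : 100.00 : 74.83 : 18.66.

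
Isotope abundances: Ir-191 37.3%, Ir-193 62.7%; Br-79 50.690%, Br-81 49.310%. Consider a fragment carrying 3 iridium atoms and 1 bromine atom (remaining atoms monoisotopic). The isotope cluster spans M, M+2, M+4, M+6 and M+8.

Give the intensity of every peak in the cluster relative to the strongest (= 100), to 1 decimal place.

7.5 : 45.0 : 100.0 : 97.1 : 34.5

Iridium pattern (n=3): 0.05189512 : 0.26170165 : 0.43991135 : 0.24649188
Bromine pattern (n=1): 0.5069 : 0.4931
Convolve the two distributions (both contribute in 2-u steps):
  M: 0.05189512×0.5069 = 0.026306
  M+2: 0.05189512×0.4931 + 0.26170165×0.5069 = 0.158246
  M+4: 0.26170165×0.4931 + 0.43991135×0.5069 = 0.352036
  M+6: 0.43991135×0.4931 + 0.24649188×0.5069 = 0.341867
  M+8: 0.24649188×0.4931 = 0.121545
Scale to base peak (0.352036) = 100: 7.5 : 45.0 : 100.0 : 97.1 : 34.5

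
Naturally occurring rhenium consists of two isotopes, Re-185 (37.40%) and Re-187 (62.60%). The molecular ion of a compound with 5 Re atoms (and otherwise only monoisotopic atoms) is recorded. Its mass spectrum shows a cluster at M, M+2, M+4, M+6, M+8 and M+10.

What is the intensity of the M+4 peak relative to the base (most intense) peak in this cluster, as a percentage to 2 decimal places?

59.74%

(0.3740 + 0.6260)^5 gives M 0.0073, M+2 0.0612, M+4 0.2050, M+6 0.3431, M+8 0.2872, M+10 0.0961; the largest is M+6.
P(M+6) = C(5,3) × 0.3740^2 × 0.6260^3 = 10 × 0.139876 × 0.24531438 = 0.343136 (base)
P(M+4) = C(5,2) × 0.3740^3 × 0.6260^2 = 10 × 0.05231362 × 0.391876 = 0.205005
Relative intensity = 0.205005 / 0.343136 × 100 = 59.74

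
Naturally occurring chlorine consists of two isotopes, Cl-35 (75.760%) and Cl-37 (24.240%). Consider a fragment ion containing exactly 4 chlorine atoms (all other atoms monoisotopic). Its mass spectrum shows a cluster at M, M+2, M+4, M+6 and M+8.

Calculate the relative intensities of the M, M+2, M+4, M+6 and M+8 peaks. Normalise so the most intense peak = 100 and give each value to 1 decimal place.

Each Cl atom is independently Cl-35 (p = 0.75760) or Cl-37 (q = 0.24240); the cluster is the binomial expansion (p + q)^4.
P(M) = 0.75760^4 = 0.329428
P(M+2) = 4 × 0.75760^3 × 0.24240^1 = 0.421612
P(M+4) = 6 × 0.75760^2 × 0.24240^2 = 0.202347
P(M+6) = 4 × 0.75760^1 × 0.24240^3 = 0.043162
P(M+8) = 0.24240^4 = 0.003452
The M+2 peak is largest (0.421612); scaling to 100 gives 78.1 : 100.0 : 48.0 : 10.2 : 0.8.

78.1 : 100.0 : 48.0 : 10.2 : 0.8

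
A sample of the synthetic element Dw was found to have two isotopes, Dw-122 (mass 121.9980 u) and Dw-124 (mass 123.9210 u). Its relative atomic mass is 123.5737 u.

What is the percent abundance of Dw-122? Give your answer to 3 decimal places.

18.060%

With x = fraction of Dw-122 (so Dw-124 is 1 − x):
121.9980·x + 123.9210·(1 − x) = 123.5737
(121.9980 − 123.9210)·x = 123.5737 − 123.9210
x = -0.3473 / -1.9230 = 0.18060 → 18.060% Dw-122, 81.940% Dw-124.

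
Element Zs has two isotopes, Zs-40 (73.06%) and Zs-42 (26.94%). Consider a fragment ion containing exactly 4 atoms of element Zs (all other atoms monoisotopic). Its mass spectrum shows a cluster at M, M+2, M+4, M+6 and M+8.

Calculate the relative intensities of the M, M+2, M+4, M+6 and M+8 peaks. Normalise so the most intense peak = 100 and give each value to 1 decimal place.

67.8 : 100.0 : 55.3 : 13.6 : 1.3

Expanding (0.7306 + 0.2694)^4:
P(M) = 0.7306^4 = 0.284917
P(M+2) = 4 × 0.7306^3 × 0.2694^1 = 0.420239
P(M+4) = 6 × 0.7306^2 × 0.2694^2 = 0.232437
P(M+6) = 4 × 0.7306^1 × 0.2694^3 = 0.057139
P(M+8) = 0.2694^4 = 0.005267
The M+2 peak is largest (0.420239); scaling to 100 gives 67.8 : 100.0 : 55.3 : 13.6 : 1.3.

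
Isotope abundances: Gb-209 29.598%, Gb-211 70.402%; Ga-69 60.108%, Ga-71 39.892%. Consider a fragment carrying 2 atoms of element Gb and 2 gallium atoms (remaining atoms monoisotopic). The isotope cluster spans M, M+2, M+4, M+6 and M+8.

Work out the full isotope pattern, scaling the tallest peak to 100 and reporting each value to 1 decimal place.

Element Gb pattern (n=2): 0.08760416 : 0.41675168 : 0.49564416
Gallium pattern (n=2): 0.36129717 : 0.47956567 : 0.15913717
Convolve the two distributions (both contribute in 2-u steps):
  M: 0.08760416×0.36129717 = 0.031651
  M+2: 0.08760416×0.47956567 + 0.41675168×0.36129717 = 0.192583
  M+4: 0.08760416×0.15913717 + 0.41675168×0.47956567 + 0.49564416×0.36129717 = 0.392876
  M+6: 0.41675168×0.15913717 + 0.49564416×0.47956567 = 0.304015
  M+8: 0.49564416×0.15913717 = 0.078875
Scale to base peak (0.392876) = 100: 8.1 : 49.0 : 100.0 : 77.4 : 20.1

8.1 : 49.0 : 100.0 : 77.4 : 20.1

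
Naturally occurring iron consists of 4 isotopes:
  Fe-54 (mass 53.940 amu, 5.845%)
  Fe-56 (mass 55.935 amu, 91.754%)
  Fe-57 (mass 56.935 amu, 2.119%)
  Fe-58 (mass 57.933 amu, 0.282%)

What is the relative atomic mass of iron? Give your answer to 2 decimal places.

55.85 amu

Average mass = Σ (abundance × isotope mass) = 0.05845 × 53.940 + 0.91754 × 55.935 + 0.02119 × 56.935 + 0.00282 × 57.933
= 3.1528 + 51.3226 + 1.2065 + 0.1634 = 55.8453 amu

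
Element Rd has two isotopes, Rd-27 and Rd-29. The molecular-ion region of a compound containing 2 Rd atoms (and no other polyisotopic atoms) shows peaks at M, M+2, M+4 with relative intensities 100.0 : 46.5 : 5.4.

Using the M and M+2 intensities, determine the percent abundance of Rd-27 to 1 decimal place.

Write p for the Rd-27 fraction. I(M+2)/I(M) = [C(2,1)·p^1·(1−p)] / p^2 = 2·(1−p)/p = 46.5/100.0 = 0.4650
(1−p)/p = 0.4650/2 = 0.2325  ⇒  p = 1/(1 + 0.2325) = 0.8114
Rd-27: 81.1%, Rd-29: 18.9%.

81.1%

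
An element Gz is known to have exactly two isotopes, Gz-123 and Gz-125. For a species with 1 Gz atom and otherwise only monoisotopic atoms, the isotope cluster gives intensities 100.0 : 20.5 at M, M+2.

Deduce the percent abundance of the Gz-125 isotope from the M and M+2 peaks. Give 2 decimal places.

If p is the fraction of Gz that is Gz-123, then I(M+2)/I(M) = [C(1,1)·p^0·(1−p)] / p^1 = 1·(1−p)/p = 20.5/100.0 = 0.2050
(1−p)/p = 0.2050/1 = 0.2050  ⇒  p = 1/(1 + 0.2050) = 0.8299
Gz-123: 82.99%, Gz-125: 17.01%.

17.01%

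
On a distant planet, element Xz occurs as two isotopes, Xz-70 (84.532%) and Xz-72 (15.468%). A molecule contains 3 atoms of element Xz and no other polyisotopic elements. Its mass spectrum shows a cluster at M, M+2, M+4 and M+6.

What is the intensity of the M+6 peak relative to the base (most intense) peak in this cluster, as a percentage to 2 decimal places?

Binomial terms of (0.84532 + 0.15468)^3: M 0.6040, M+2 0.3316, M+4 0.0607, M+6 0.0037 → M is the base peak.
P(M) = C(3,0) × 0.84532^3 × 0.15468^0 = 1 × 0.60403685 × 1.0000 = 0.604037 (base)
P(M+6) = C(3,3) × 0.84532^0 × 0.15468^3 = 1 × 1.0000 × 0.00370086 = 0.003701
Relative intensity = 0.003701 / 0.604037 × 100 = 0.61

0.61%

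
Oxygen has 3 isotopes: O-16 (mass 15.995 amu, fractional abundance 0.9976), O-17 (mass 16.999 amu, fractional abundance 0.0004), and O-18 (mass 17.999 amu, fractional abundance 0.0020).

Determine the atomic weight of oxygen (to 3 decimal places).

15.999 amu

Average mass = Σ (abundance × isotope mass) = 0.9976 × 15.995 + 0.0004 × 16.999 + 0.0020 × 17.999
= 15.9566 + 0.0068 + 0.0360 = 15.9994 amu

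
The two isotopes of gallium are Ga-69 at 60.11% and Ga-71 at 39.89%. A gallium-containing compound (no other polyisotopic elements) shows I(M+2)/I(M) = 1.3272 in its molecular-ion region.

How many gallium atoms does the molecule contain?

2

For n independent Ga atoms, I(M+2)/I(M) = n · (abundance Ga-71) / (abundance Ga-69) = n · 0.3989/0.6011.
n = 1.3272 × 0.6011/0.3989 = 2.00 ≈ 2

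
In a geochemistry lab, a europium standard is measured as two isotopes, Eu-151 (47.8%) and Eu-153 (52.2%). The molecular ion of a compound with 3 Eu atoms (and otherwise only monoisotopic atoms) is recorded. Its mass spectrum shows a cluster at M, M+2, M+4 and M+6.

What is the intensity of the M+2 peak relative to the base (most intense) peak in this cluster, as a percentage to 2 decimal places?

Term probabilities: M 0.1092, M+2 0.3578, M+4 0.3907, M+6 0.1422. Base peak = M+4.
P(M+4) = C(3,2) × 0.478^1 × 0.522^2 = 3 × 0.4780 × 0.272484 = 0.390742 (base)
P(M+2) = C(3,1) × 0.478^2 × 0.522^1 = 3 × 0.228484 × 0.5220 = 0.357806
Relative intensity = 0.357806 / 0.390742 × 100 = 91.57

91.57%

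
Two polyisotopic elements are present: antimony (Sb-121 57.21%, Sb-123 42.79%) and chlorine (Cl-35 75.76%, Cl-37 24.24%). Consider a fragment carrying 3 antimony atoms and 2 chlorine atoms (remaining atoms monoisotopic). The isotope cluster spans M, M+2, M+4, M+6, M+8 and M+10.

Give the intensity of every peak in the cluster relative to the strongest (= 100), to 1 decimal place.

31.1 : 89.7 : 100.0 : 53.5 : 13.7 : 1.3

Antimony pattern (n=3): 0.18724742 : 0.42015297 : 0.3142518 : 0.07834781
Chlorine pattern (n=2): 0.57395776 : 0.36728448 : 0.05875776
Convolve the two distributions (both contribute in 2-u steps):
  M: 0.18724742×0.57395776 = 0.107472
  M+2: 0.18724742×0.36728448 + 0.42015297×0.57395776 = 0.309923
  M+4: 0.18724742×0.05875776 + 0.42015297×0.36728448 + 0.3142518×0.57395776 = 0.345685
  M+6: 0.42015297×0.05875776 + 0.3142518×0.36728448 + 0.07834781×0.57395776 = 0.185075
  M+8: 0.3142518×0.05875776 + 0.07834781×0.36728448 = 0.047241
  M+10: 0.07834781×0.05875776 = 0.004604
Scale to base peak (0.345685) = 100: 31.1 : 89.7 : 100.0 : 53.5 : 13.7 : 1.3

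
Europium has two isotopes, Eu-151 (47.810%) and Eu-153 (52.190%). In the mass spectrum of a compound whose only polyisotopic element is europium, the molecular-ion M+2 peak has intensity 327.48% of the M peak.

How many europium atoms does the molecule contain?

3

With n Eu atoms, P(M+2)/P(M) = C(n,1)·p^(n−1)q / p^n = n·q/p = n · 0.52190/0.47810.
n = 3.2748 × 0.47810/0.52190 = 3.00 ≈ 3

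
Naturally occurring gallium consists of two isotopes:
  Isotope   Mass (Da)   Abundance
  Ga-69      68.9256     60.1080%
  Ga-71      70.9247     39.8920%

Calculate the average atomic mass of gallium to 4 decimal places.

Weight each isotope mass by its fractional abundance: 0.601080 × 68.9256 + 0.398920 × 70.9247
= 41.42980 + 28.29328 = 69.72308 Da

69.7231 Da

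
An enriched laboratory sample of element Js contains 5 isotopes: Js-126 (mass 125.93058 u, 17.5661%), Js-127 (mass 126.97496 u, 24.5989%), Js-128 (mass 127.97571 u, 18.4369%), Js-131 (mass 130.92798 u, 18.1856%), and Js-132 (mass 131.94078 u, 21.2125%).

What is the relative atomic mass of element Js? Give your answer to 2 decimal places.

128.75 u

Average mass = Σ (abundance × isotope mass) = 0.175661 × 125.93058 + 0.245989 × 126.97496 + 0.184369 × 127.97571 + 0.181856 × 130.92798 + 0.212125 × 131.94078
= 22.121092 + 31.234443 + 23.594754 + 23.810039 + 27.987938 = 128.748266 u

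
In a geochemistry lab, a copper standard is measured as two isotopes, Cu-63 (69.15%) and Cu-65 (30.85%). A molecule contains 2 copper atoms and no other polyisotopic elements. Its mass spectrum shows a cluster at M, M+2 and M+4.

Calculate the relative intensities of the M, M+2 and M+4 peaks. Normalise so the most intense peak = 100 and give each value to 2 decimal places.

100.00 : 89.23 : 19.90

The 2 Cu atoms are independent, so intensities follow the terms of (0.6915 + 0.3085)^2.
P(M) = 0.6915^2 = 0.478172
P(M+2) = 2 × 0.6915^1 × 0.3085^1 = 0.426656
P(M+4) = 0.3085^2 = 0.095172
The M peak is largest (0.478172); scaling to 100 gives 100.00 : 89.23 : 19.90.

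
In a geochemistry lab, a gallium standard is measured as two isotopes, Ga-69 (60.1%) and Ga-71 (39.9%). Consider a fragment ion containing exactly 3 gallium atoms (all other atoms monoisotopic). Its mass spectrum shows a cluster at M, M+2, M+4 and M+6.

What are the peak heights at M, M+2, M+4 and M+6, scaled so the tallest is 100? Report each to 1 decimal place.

50.2 : 100.0 : 66.4 : 14.7

Each Ga atom is independently Ga-69 (p = 0.601) or Ga-71 (q = 0.399); the cluster is the binomial expansion (p + q)^3.
P(M) = 0.601^3 = 0.217082
P(M+2) = 3 × 0.601^2 × 0.399^1 = 0.432358
P(M+4) = 3 × 0.601^1 × 0.399^2 = 0.287039
P(M+6) = 0.399^3 = 0.063521
The M+2 peak is largest (0.432358); scaling to 100 gives 50.2 : 100.0 : 66.4 : 14.7.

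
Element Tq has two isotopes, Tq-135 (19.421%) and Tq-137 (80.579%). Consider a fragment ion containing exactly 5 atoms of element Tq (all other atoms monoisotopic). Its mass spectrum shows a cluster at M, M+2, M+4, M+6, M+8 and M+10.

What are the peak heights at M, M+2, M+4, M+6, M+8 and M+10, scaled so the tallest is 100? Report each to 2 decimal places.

The 5 Tq atoms are independent, so intensities follow the terms of (0.19421 + 0.80579)^5.
P(M) = 0.19421^5 = 0.000276
P(M+2) = 5 × 0.19421^4 × 0.80579^1 = 0.005732
P(M+4) = 10 × 0.19421^3 × 0.80579^2 = 0.047562
P(M+6) = 10 × 0.19421^2 × 0.80579^3 = 0.197337
P(M+8) = 5 × 0.19421^1 × 0.80579^4 = 0.409382
P(M+10) = 0.80579^5 = 0.339711
The M+8 peak is largest (0.409382); scaling to 100 gives 0.07 : 1.40 : 11.62 : 48.20 : 100.00 : 82.98.

0.07 : 1.40 : 11.62 : 48.20 : 100.00 : 82.98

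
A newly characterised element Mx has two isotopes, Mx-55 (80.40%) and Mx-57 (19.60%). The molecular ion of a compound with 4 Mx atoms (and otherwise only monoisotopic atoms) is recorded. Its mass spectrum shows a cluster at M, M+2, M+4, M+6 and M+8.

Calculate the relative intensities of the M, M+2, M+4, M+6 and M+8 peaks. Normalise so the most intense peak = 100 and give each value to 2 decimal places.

Expanding (0.8040 + 0.1960)^4:
P(M) = 0.8040^4 = 0.417854
P(M+2) = 4 × 0.8040^3 × 0.1960^1 = 0.407459
P(M+4) = 6 × 0.8040^2 × 0.1960^2 = 0.148996
P(M+6) = 4 × 0.8040^1 × 0.1960^3 = 0.024215
P(M+8) = 0.1960^4 = 0.001476
The M peak is largest (0.417854); scaling to 100 gives 100.00 : 97.51 : 35.66 : 5.80 : 0.35.

100.00 : 97.51 : 35.66 : 5.80 : 0.35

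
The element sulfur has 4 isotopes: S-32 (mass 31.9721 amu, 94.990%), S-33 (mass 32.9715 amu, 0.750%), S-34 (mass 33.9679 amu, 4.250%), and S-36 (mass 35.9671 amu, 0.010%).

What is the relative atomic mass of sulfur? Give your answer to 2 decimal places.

32.06 amu

Weight each isotope mass by its fractional abundance: 0.94990 × 31.9721 + 0.00750 × 32.9715 + 0.04250 × 33.9679 + 0.00010 × 35.9671
= 30.37030 + 0.24729 + 1.44364 + 0.00360 = 32.06483 amu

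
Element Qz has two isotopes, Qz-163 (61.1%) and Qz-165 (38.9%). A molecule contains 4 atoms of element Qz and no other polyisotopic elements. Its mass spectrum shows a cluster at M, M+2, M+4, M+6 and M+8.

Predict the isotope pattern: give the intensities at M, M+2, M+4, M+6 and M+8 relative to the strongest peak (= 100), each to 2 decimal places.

Each Qz atom is independently Qz-163 (p = 0.611) or Qz-165 (q = 0.389); the cluster is the binomial expansion (p + q)^4.
P(M) = 0.611^4 = 0.139369
P(M+2) = 4 × 0.611^3 × 0.389^1 = 0.354922
P(M+4) = 6 × 0.611^2 × 0.389^2 = 0.338948
P(M+6) = 4 × 0.611^1 × 0.389^3 = 0.143863
P(M+8) = 0.389^4 = 0.022898
The M+2 peak is largest (0.354922); scaling to 100 gives 39.27 : 100.00 : 95.50 : 40.53 : 6.45.

39.27 : 100.00 : 95.50 : 40.53 : 6.45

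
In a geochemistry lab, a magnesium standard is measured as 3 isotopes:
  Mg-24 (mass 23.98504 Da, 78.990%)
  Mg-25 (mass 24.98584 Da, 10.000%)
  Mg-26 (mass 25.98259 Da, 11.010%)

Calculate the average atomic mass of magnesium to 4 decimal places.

24.3051 Da

Ar = Σ fᵢ·mᵢ = 0.78990 × 23.98504 + 0.10000 × 24.98584 + 0.11010 × 25.98259
= 18.945783 + 2.498584 + 2.860683 = 24.305050 Da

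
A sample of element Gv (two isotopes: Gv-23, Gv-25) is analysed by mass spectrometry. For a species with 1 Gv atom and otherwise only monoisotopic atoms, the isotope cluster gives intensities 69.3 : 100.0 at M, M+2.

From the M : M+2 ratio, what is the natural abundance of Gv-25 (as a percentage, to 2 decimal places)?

59.07%

Let p = fractional abundance of Gv-23. I(M+2)/I(M) = [C(1,1)·p^0·(1−p)] / p^1 = 1·(1−p)/p = 100.0/69.3 = 1.4430
(1−p)/p = 1.4430/1 = 1.4430  ⇒  p = 1/(1 + 1.4430) = 0.4093
Gv-23: 40.93%, Gv-25: 59.07%.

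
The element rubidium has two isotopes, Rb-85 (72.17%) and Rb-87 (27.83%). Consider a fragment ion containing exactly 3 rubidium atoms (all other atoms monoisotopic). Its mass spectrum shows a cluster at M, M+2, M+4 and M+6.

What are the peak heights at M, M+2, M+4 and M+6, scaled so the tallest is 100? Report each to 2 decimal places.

The 3 Rb atoms are independent, so intensities follow the terms of (0.7217 + 0.2783)^3.
P(M) = 0.7217^3 = 0.375898
P(M+2) = 3 × 0.7217^2 × 0.2783^1 = 0.434858
P(M+4) = 3 × 0.7217^1 × 0.2783^2 = 0.167689
P(M+6) = 0.2783^3 = 0.021555
The M+2 peak is largest (0.434858); scaling to 100 gives 86.44 : 100.00 : 38.56 : 4.96.

86.44 : 100.00 : 38.56 : 4.96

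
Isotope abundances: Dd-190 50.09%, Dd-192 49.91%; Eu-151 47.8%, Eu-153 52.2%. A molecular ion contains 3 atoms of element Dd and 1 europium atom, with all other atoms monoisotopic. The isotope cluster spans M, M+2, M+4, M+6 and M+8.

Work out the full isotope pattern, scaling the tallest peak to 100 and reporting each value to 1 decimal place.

16.0 : 65.4 : 100.0 : 67.9 : 17.3

Element Dd pattern (n=3): 0.12567622 : 0.37567378 : 0.37432379 : 0.12432621
Europium pattern (n=1): 0.4780 : 0.5220
Convolve the two distributions (both contribute in 2-u steps):
  M: 0.12567622×0.4780 = 0.060073
  M+2: 0.12567622×0.5220 + 0.37567378×0.4780 = 0.245175
  M+4: 0.37567378×0.5220 + 0.37432379×0.4780 = 0.375028
  M+6: 0.37432379×0.5220 + 0.12432621×0.4780 = 0.254825
  M+8: 0.12432621×0.5220 = 0.064898
Scale to base peak (0.375028) = 100: 16.0 : 65.4 : 100.0 : 67.9 : 17.3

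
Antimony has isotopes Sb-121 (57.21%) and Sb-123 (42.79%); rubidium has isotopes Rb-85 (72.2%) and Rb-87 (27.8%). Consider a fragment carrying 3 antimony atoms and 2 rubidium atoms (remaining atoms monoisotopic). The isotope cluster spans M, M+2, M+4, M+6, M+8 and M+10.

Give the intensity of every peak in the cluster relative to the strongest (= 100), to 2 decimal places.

Antimony pattern (n=3): 0.18724742 : 0.42015297 : 0.3142518 : 0.07834781
Rubidium pattern (n=2): 0.521284 : 0.401432 : 0.077284
Convolve the two distributions (both contribute in 2-u steps):
  M: 0.18724742×0.521284 = 0.097609
  M+2: 0.18724742×0.401432 + 0.42015297×0.521284 = 0.294186
  M+4: 0.18724742×0.077284 + 0.42015297×0.401432 + 0.3142518×0.521284 = 0.346949
  M+6: 0.42015297×0.077284 + 0.3142518×0.401432 + 0.07834781×0.521284 = 0.199463
  M+8: 0.3142518×0.077284 + 0.07834781×0.401432 = 0.055738
  M+10: 0.07834781×0.077284 = 0.006055
Scale to base peak (0.346949) = 100: 28.13 : 84.79 : 100.00 : 57.49 : 16.07 : 1.75

28.13 : 84.79 : 100.00 : 57.49 : 16.07 : 1.75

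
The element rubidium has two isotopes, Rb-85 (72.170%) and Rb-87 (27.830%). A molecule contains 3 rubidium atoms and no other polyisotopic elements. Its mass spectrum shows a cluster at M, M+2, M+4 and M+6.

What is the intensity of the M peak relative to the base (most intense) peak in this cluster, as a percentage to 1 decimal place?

Binomial terms of (0.72170 + 0.27830)^3: M 0.3759, M+2 0.4349, M+4 0.1677, M+6 0.0216 → M+2 is the base peak.
P(M+2) = C(3,1) × 0.72170^2 × 0.27830^1 = 3 × 0.52085089 × 0.2783 = 0.434858 (base)
P(M) = C(3,0) × 0.72170^3 × 0.27830^0 = 1 × 0.37589809 × 1.0000 = 0.375898
Relative intensity = 0.375898 / 0.434858 × 100 = 86.4

86.4%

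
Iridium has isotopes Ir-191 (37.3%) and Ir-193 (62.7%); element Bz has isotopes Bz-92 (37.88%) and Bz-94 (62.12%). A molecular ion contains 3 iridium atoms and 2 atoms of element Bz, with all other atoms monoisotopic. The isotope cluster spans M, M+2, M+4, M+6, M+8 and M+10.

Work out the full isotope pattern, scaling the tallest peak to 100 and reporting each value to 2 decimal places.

2.17 : 18.05 : 60.08 : 100.00 : 83.22 : 27.70

Iridium pattern (n=3): 0.05189512 : 0.26170165 : 0.43991135 : 0.24649188
Element Bz pattern (n=2): 0.14348944 : 0.47062112 : 0.38588944
Convolve the two distributions (both contribute in 2-u steps):
  M: 0.05189512×0.14348944 = 0.007446
  M+2: 0.05189512×0.47062112 + 0.26170165×0.14348944 = 0.061974
  M+4: 0.05189512×0.38588944 + 0.26170165×0.47062112 + 0.43991135×0.14348944 = 0.206311
  M+6: 0.26170165×0.38588944 + 0.43991135×0.47062112 + 0.24649188×0.14348944 = 0.343388
  M+8: 0.43991135×0.38588944 + 0.24649188×0.47062112 = 0.285761
  M+10: 0.24649188×0.38588944 = 0.095119
Scale to base peak (0.343388) = 100: 2.17 : 18.05 : 60.08 : 100.00 : 83.22 : 27.70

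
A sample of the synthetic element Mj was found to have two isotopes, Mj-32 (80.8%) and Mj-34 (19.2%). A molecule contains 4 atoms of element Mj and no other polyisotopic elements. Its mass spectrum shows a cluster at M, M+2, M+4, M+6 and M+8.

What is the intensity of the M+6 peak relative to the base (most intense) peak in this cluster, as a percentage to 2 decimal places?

Binomial terms of (0.808 + 0.192)^4: M 0.4262, M+2 0.4051, M+4 0.1444, M+6 0.0229, M+8 0.0014 → M is the base peak.
P(M) = C(4,0) × 0.808^4 × 0.192^0 = 1 × 0.4262314 × 1.0000 = 0.426231 (base)
P(M+6) = C(4,3) × 0.808^1 × 0.192^3 = 4 × 0.8080 × 0.00707789 = 0.022876
Relative intensity = 0.022876 / 0.426231 × 100 = 5.37

5.37%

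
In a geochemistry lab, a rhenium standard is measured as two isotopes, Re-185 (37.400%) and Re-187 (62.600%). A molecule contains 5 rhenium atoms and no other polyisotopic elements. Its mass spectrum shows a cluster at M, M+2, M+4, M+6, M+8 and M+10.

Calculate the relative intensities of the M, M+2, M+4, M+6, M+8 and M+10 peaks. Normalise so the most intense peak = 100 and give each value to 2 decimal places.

Expanding (0.37400 + 0.62600)^5:
P(M) = 0.37400^5 = 0.007317
P(M+2) = 5 × 0.37400^4 × 0.62600^1 = 0.061239
P(M+4) = 10 × 0.37400^3 × 0.62600^2 = 0.205005
P(M+6) = 10 × 0.37400^2 × 0.62600^3 = 0.343136
P(M+8) = 5 × 0.37400^1 × 0.62600^4 = 0.287170
P(M+10) = 0.62600^5 = 0.096133
The M+6 peak is largest (0.343136); scaling to 100 gives 2.13 : 17.85 : 59.74 : 100.00 : 83.69 : 28.02.

2.13 : 17.85 : 59.74 : 100.00 : 83.69 : 28.02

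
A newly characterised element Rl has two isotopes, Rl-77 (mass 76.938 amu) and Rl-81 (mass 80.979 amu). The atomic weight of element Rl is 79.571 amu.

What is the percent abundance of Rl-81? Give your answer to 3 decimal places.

65.157%

Let x be the fractional abundance of Rl-77; then Rl-81 has abundance 1 − x.
76.938·x + 80.979·(1 − x) = 79.571
(76.938 − 80.979)·x = 79.571 − 80.979
x = -1.408 / -4.041 = 0.34843 → 34.843% Rl-77, 65.157% Rl-81.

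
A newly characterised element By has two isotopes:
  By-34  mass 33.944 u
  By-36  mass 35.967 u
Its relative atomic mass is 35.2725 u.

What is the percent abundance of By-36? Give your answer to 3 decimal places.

65.670%

With x = fraction of By-34 (so By-36 is 1 − x):
33.944·x + 35.967·(1 − x) = 35.2725
(33.944 − 35.967)·x = 35.2725 − 35.967
x = -0.6945 / -2.023 = 0.34330 → 34.330% By-34, 65.670% By-36.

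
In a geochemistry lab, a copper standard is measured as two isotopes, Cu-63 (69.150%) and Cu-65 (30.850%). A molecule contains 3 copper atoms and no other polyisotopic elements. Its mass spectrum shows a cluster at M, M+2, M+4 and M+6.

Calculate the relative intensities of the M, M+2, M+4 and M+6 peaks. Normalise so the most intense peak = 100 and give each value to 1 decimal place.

Expanding (0.69150 + 0.30850)^3:
P(M) = 0.69150^3 = 0.330656
P(M+2) = 3 × 0.69150^2 × 0.30850^1 = 0.442548
P(M+4) = 3 × 0.69150^1 × 0.30850^2 = 0.197435
P(M+6) = 0.30850^3 = 0.029361
The M+2 peak is largest (0.442548); scaling to 100 gives 74.7 : 100.0 : 44.6 : 6.6.

74.7 : 100.0 : 44.6 : 6.6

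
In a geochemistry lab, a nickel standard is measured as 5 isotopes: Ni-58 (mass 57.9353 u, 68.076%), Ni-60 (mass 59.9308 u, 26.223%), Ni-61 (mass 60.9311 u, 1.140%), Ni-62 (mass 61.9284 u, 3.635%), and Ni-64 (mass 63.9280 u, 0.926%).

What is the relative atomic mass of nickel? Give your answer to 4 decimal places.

Ar = Σ fᵢ·mᵢ = 0.68076 × 57.9353 + 0.26223 × 59.9308 + 0.01140 × 60.9311 + 0.03635 × 61.9284 + 0.00926 × 63.9280
= 39.44003 + 15.71565 + 0.69461 + 2.25110 + 0.59197 = 58.69336 u

58.6934 u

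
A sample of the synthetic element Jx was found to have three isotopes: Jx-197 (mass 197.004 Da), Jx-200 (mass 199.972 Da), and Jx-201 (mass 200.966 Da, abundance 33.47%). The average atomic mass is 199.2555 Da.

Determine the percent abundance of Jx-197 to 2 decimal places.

35.35%

The remaining 66.53% is split between Jx-197 (fraction x) and Jx-200 (fraction 0.6653 − x).
Substituting: 197.004x + 199.972(0.6653 − x) = 131.9921798
(197.004 − 199.972)x = -1.0491918  ⇒  x = 0.35350, y = 0.31180
Jx-197: 35.35%, Jx-200: 31.18%.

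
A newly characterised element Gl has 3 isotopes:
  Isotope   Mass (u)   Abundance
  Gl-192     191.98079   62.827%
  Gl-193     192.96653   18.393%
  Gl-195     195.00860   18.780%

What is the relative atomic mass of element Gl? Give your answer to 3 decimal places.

The abundance-weighted mean is 0.62827 × 191.98079 + 0.18393 × 192.96653 + 0.18780 × 195.00860
= 120.615771 + 35.492334 + 36.622615 = 192.730720 u

192.731 u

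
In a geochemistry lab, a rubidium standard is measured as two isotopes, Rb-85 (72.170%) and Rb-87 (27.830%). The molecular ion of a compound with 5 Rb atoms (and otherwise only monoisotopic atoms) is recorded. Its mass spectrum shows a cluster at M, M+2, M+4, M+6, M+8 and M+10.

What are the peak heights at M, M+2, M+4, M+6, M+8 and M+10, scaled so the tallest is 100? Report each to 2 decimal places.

The 5 Rb atoms are independent, so intensities follow the terms of (0.72170 + 0.27830)^5.
P(M) = 0.72170^5 = 0.195787
P(M+2) = 5 × 0.72170^4 × 0.27830^1 = 0.377494
P(M+4) = 10 × 0.72170^3 × 0.27830^2 = 0.291136
P(M+6) = 10 × 0.72170^2 × 0.27830^3 = 0.112267
P(M+8) = 5 × 0.72170^1 × 0.27830^4 = 0.021646
P(M+10) = 0.27830^5 = 0.001669
The M+2 peak is largest (0.377494); scaling to 100 gives 51.86 : 100.00 : 77.12 : 29.74 : 5.73 : 0.44.

51.86 : 100.00 : 77.12 : 29.74 : 5.73 : 0.44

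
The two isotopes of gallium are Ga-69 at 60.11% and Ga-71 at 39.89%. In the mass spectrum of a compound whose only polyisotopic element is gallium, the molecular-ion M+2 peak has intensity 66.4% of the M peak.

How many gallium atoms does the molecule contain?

1

The M+2/M ratio from n Ga atoms is n · q/p = n · 0.3989/0.6011.
n = 0.664 × 0.6011/0.3989 = 1.00 ≈ 1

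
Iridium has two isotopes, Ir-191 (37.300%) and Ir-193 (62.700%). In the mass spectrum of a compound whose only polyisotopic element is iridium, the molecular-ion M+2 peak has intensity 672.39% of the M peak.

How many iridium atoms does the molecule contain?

4

For n independent Ir atoms, I(M+2)/I(M) = n · (abundance Ir-193) / (abundance Ir-191) = n · 0.62700/0.37300.
n = 6.7239 × 0.37300/0.62700 = 4.00 ≈ 4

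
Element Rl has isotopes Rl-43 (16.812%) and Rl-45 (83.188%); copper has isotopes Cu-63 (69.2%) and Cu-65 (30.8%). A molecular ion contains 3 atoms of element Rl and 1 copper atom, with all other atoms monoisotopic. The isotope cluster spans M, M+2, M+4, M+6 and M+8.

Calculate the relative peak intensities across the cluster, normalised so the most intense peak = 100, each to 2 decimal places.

0.65 : 9.94 : 52.04 : 100.00 : 35.05

Element Rl pattern (n=3): 0.0047518 : 0.0705376 : 0.34902939 : 0.5756812
Copper pattern (n=1): 0.6920 : 0.3080
Convolve the two distributions (both contribute in 2-u steps):
  M: 0.0047518×0.6920 = 0.003288
  M+2: 0.0047518×0.3080 + 0.0705376×0.6920 = 0.050276
  M+4: 0.0705376×0.3080 + 0.34902939×0.6920 = 0.263254
  M+6: 0.34902939×0.3080 + 0.5756812×0.6920 = 0.505872
  M+8: 0.5756812×0.3080 = 0.177310
Scale to base peak (0.505872) = 100: 0.65 : 9.94 : 52.04 : 100.00 : 35.05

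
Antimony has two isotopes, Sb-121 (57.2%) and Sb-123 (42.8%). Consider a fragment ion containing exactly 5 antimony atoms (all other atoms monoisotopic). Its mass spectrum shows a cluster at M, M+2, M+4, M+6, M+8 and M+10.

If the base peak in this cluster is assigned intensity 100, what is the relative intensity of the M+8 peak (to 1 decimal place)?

(0.572 + 0.428)^5 gives M 0.0612, M+2 0.2291, M+4 0.3428, M+6 0.2565, M+8 0.0960, M+10 0.0144; the largest is M+4.
P(M+4) = C(5,2) × 0.572^3 × 0.428^2 = 10 × 0.18714925 × 0.183184 = 0.342827 (base)
P(M+8) = C(5,4) × 0.572^1 × 0.428^4 = 5 × 0.5720 × 0.03355638 = 0.095971
Relative intensity = 0.095971 / 0.342827 × 100 = 28.0

28.0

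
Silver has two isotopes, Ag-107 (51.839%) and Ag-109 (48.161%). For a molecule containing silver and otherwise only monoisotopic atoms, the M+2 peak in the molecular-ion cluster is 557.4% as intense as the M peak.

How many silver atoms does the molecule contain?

6

The M+2/M ratio from n Ag atoms is n · q/p = n · 0.48161/0.51839.
n = 5.574 × 0.51839/0.48161 = 6.00 ≈ 6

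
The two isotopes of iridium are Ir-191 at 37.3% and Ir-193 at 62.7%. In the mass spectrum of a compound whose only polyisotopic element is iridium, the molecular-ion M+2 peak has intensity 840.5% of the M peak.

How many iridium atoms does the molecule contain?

The M+2/M ratio from n Ir atoms is n · q/p = n · 0.627/0.373.
n = 8.405 × 0.373/0.627 = 5.00 ≈ 5

5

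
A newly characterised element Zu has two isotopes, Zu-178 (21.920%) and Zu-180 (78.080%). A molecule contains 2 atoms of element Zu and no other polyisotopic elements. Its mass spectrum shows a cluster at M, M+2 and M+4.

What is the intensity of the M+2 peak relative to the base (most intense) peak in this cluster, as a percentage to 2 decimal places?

56.15%

Binomial terms of (0.21920 + 0.78080)^2: M 0.0480, M+2 0.3423, M+4 0.6096 → M+4 is the base peak.
P(M+4) = C(2,2) × 0.21920^0 × 0.78080^2 = 1 × 1.0000 × 0.60964864 = 0.609649 (base)
P(M+2) = C(2,1) × 0.21920^1 × 0.78080^1 = 2 × 0.2192 × 0.7808 = 0.342303
Relative intensity = 0.342303 / 0.609649 × 100 = 56.15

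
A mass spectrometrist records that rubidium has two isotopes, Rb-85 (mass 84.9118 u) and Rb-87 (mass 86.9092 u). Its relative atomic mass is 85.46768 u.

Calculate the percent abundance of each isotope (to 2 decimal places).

Rb-85: 72.17%, Rb-87: 27.83%

Writing the weighted mean with unknown fraction x of Rb-85:
84.9118·x + 86.9092·(1 − x) = 85.46768
(84.9118 − 86.9092)·x = 85.46768 − 86.9092
x = -1.44152 / -1.9974 = 0.72170 → 72.17% Rb-85, 27.83% Rb-87.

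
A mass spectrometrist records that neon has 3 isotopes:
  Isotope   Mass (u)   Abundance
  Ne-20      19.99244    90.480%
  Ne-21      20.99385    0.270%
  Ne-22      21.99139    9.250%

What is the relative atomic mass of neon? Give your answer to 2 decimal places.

Average mass = Σ (abundance × isotope mass) = 0.90480 × 19.99244 + 0.00270 × 20.99385 + 0.09250 × 21.99139
= 18.089160 + 0.056683 + 2.034204 = 20.180047 u

20.18 u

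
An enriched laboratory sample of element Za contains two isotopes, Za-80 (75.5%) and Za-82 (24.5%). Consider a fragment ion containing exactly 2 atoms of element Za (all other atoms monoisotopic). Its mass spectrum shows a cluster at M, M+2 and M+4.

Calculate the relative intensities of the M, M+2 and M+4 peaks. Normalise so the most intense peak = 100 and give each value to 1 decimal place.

Expanding (0.755 + 0.245)^2:
P(M) = 0.755^2 = 0.570025
P(M+2) = 2 × 0.755^1 × 0.245^1 = 0.369950
P(M+4) = 0.245^2 = 0.060025
The M peak is largest (0.570025); scaling to 100 gives 100.0 : 64.9 : 10.5.

100.0 : 64.9 : 10.5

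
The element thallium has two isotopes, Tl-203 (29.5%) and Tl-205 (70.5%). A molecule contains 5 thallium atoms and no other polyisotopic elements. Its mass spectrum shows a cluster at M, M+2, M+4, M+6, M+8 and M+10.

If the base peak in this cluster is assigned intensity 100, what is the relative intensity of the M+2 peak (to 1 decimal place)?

7.3

Binomial terms of (0.295 + 0.705)^5: M 0.0022, M+2 0.0267, M+4 0.1276, M+6 0.3049, M+8 0.3644, M+10 0.1742 → M+8 is the base peak.
P(M+8) = C(5,4) × 0.295^1 × 0.705^4 = 5 × 0.2950 × 0.24703385 = 0.364375 (base)
P(M+2) = C(5,1) × 0.295^4 × 0.705^1 = 5 × 0.00757335 × 0.7050 = 0.026696
Relative intensity = 0.026696 / 0.364375 × 100 = 7.3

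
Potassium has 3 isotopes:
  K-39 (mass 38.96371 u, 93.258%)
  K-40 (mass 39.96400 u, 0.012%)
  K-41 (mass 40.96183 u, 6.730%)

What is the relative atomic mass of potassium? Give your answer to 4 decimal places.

39.0983 u

Ar = Σ fᵢ·mᵢ = 0.93258 × 38.96371 + 0.00012 × 39.96400 + 0.06730 × 40.96183
= 36.336777 + 0.004796 + 2.756731 = 39.098304 u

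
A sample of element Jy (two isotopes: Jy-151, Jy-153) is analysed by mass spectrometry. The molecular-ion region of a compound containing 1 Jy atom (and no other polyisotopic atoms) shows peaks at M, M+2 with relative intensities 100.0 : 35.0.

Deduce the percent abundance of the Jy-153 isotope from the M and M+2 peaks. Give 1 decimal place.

Write p for the Jy-151 fraction. I(M+2)/I(M) = [C(1,1)·p^0·(1−p)] / p^1 = 1·(1−p)/p = 35.0/100.0 = 0.3500
(1−p)/p = 0.3500/1 = 0.3500  ⇒  p = 1/(1 + 0.3500) = 0.7407
Jy-151: 74.1%, Jy-153: 25.9%.

25.9%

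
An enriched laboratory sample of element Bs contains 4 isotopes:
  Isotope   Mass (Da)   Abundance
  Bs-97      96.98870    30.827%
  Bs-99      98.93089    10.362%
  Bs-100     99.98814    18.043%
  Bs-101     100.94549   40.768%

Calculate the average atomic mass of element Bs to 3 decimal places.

Average mass = Σ (abundance × isotope mass) = 0.30827 × 96.98870 + 0.10362 × 98.93089 + 0.18043 × 99.98814 + 0.40768 × 100.94549
= 29.898707 + 10.251219 + 18.040860 + 41.153457 = 99.344243 Da

99.344 Da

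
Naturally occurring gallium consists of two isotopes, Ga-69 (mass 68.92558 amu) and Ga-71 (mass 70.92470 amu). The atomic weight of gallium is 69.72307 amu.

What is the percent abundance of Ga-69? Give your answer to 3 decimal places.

Let x be the fractional abundance of Ga-69; then Ga-71 has abundance 1 − x.
68.92558·x + 70.92470·(1 − x) = 69.72307
(68.92558 − 70.92470)·x = 69.72307 − 70.92470
x = -1.20163 / -1.99912 = 0.60108 → 60.108% Ga-69, 39.892% Ga-71.

60.108%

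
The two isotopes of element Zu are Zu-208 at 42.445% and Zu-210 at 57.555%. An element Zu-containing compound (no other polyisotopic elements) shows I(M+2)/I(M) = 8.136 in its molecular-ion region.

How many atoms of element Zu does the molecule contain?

6

The M+2/M ratio from n Zu atoms is n · q/p = n · 0.57555/0.42445.
n = 8.136 × 0.42445/0.57555 = 6.00 ≈ 6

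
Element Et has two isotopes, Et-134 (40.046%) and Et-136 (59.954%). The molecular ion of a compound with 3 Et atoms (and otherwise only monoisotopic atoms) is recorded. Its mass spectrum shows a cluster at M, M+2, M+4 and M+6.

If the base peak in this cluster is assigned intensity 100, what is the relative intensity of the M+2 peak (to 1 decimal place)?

66.8

Binomial terms of (0.40046 + 0.59954)^3: M 0.0642, M+2 0.2884, M+4 0.4318, M+6 0.2155 → M+4 is the base peak.
P(M+4) = C(3,2) × 0.40046^1 × 0.59954^2 = 3 × 0.40046 × 0.35944821 = 0.431834 (base)
P(M+2) = C(3,1) × 0.40046^2 × 0.59954^1 = 3 × 0.16036821 × 0.59954 = 0.288441
Relative intensity = 0.288441 / 0.431834 × 100 = 66.8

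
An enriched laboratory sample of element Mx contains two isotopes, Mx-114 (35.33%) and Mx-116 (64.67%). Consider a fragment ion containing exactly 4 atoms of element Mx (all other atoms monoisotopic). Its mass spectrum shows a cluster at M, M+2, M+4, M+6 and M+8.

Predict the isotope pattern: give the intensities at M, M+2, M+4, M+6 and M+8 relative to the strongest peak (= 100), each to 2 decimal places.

4.08 : 29.85 : 81.95 : 100.00 : 45.76

Expanding (0.3533 + 0.6467)^4:
P(M) = 0.3533^4 = 0.015580
P(M+2) = 4 × 0.3533^3 × 0.6467^1 = 0.114076
P(M+4) = 6 × 0.3533^2 × 0.6467^2 = 0.313216
P(M+6) = 4 × 0.3533^1 × 0.6467^3 = 0.382219
P(M+8) = 0.6467^4 = 0.174909
The M+6 peak is largest (0.382219); scaling to 100 gives 4.08 : 29.85 : 81.95 : 100.00 : 45.76.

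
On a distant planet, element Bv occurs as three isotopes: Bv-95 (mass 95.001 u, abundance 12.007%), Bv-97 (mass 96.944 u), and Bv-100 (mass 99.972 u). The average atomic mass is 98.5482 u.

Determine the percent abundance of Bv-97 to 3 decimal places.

Let x and y be the fractions of Bv-97 and Bv-100. Then x + y = 1 − 0.12007 = 0.87993 and 96.944x + 99.972y = 98.5482 − 0.12007×95.001 = 87.14142993.
Substituting: 96.944x + 99.972(0.87993 − x) = 87.14142993
(96.944 − 99.972)x = -0.82693203  ⇒  x = 0.27310, y = 0.60683
Bv-97: 27.310%, Bv-100: 60.683%.

27.310%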